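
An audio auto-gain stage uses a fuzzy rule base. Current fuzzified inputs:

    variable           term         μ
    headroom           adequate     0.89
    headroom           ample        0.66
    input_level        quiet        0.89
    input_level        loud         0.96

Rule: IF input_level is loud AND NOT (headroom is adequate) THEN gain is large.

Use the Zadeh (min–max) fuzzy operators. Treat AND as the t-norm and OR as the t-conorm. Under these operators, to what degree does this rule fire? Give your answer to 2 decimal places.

0.11

firing strength: loud=0.96, ¬adequate=1−0.89=0.11; AND[min(a, b)] → w = 0.11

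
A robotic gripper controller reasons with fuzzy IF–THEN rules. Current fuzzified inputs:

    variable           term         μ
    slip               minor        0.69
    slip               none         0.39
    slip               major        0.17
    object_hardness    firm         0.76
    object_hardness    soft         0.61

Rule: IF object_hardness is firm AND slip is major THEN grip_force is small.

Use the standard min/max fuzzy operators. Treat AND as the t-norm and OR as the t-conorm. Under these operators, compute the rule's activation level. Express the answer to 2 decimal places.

0.17

firing strength: firm=0.76, major=0.17; AND[min(a, b)] → w = 0.17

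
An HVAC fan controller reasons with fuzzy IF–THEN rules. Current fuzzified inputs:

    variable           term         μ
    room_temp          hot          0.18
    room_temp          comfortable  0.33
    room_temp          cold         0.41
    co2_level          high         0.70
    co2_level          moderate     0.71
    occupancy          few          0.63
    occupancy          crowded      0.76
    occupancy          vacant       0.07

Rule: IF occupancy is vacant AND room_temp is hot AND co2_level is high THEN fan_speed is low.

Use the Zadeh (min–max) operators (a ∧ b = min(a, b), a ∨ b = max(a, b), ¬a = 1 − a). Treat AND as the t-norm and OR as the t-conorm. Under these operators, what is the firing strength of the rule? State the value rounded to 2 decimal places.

0.07

firing strength: vacant=0.07, hot=0.18, high=0.70; AND[min(a, b)] → w = 0.07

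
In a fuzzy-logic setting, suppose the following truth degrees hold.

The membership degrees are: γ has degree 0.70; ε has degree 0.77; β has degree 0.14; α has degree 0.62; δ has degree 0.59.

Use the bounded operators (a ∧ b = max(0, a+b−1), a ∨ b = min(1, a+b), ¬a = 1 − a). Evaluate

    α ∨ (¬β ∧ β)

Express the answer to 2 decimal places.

¬β = 1 − 0.14 = 0.86
¬β ∧ β = max(0, a+b−1) on (0.86, 0.14) = 0.00
α ∨ (¬β ∧ β) = min(1, a+b) on (0.62, 0.00) = 0.62

0.62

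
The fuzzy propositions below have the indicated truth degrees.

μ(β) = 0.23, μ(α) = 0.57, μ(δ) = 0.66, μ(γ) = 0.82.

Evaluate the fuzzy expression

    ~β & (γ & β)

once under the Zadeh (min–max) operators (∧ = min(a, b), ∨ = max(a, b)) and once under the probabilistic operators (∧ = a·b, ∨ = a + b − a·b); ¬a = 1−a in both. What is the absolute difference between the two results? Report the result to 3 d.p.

Under Zadeh (min–max):
  ~β = 1 − 0.23 = 0.77
  γ & β = min(a, b) on (0.82, 0.23) = 0.23
  ~β & (γ & β) = min(a, b) on (0.77, 0.23) = 0.23
  → value = 0.2300
Under probabilistic:
  ~β = 1 − 0.2300 = 0.7700
  γ & β = a·b on (0.8200, 0.2300) = 0.1886
  ~β & (γ & β) = a·b on (0.7700, 0.1886) = 0.1452
  → value = 0.1452
|0.2300 − 0.1452| = 0.085

0.085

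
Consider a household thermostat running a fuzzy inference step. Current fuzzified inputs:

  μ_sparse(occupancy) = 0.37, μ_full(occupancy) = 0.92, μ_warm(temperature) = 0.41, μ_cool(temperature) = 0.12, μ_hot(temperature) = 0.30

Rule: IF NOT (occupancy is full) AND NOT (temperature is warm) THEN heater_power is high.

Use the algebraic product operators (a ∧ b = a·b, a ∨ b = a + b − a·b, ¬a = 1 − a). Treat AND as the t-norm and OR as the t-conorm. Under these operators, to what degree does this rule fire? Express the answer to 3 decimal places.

firing strength: ¬full=1−0.92=0.08, ¬warm=1−0.41=0.59; AND[a·b] → w = 0.0472

0.047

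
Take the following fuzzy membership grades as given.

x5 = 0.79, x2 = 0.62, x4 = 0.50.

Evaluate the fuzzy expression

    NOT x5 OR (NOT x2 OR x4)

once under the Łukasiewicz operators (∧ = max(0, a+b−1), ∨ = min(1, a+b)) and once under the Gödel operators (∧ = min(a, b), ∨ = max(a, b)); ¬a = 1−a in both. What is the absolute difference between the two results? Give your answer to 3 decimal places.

Under Łukasiewicz:
  NOT x5 = 1 − 0.79 = 0.21
  NOT x2 = 1 − 0.62 = 0.38
  NOT x2 OR x4 = min(1, a+b) on (0.38, 0.50) = 0.88
  NOT x5 OR (NOT x2 OR x4) = min(1, a+b) on (0.21, 0.88) = 1.00
  → value = 1.0000
Under Gödel:
  NOT x5 = 1 − 0.79 = 0.21
  NOT x2 = 1 − 0.62 = 0.38
  NOT x2 OR x4 = max(a, b) on (0.38, 0.50) = 0.50
  NOT x5 OR (NOT x2 OR x4) = max(a, b) on (0.21, 0.50) = 0.50
  → value = 0.5000
|1.0000 − 0.5000| = 0.500

0.500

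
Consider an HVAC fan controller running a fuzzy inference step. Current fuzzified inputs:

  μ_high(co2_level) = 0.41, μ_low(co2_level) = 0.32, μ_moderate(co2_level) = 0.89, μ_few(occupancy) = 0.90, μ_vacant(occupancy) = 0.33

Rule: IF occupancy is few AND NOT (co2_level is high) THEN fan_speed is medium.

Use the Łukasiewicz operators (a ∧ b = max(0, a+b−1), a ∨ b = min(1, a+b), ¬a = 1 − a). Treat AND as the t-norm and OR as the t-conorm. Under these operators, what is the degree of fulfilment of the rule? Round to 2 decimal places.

firing strength: few=0.90, ¬high=1−0.41=0.59; AND[max(0, a+b−1)] → w = 0.49

0.49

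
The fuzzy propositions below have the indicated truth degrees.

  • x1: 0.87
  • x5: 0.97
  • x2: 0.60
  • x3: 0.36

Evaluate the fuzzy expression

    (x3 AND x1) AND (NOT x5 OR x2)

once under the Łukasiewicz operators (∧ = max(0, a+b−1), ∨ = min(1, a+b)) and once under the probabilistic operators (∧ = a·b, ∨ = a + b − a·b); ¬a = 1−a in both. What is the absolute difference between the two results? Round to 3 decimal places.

0.192

Under Łukasiewicz:
  x3 AND x1 = max(0, a+b−1) on (0.36, 0.87) = 0.23
  NOT x5 = 1 − 0.97 = 0.03
  NOT x5 OR x2 = min(1, a+b) on (0.03, 0.60) = 0.63
  (x3 AND x1) AND (NOT x5 OR x2) = max(0, a+b−1) on (0.23, 0.63) = 0.00
  → value = 0.0000
Under probabilistic:
  x3 AND x1 = a·b on (0.3600, 0.8700) = 0.3132
  NOT x5 = 1 − 0.9700 = 0.0300
  NOT x5 OR x2 = a + b − a·b on (0.0300, 0.6000) = 0.6120
  (x3 AND x1) AND (NOT x5 OR x2) = a·b on (0.3132, 0.6120) = 0.1917
  → value = 0.1917
|0.0000 − 0.1917| = 0.192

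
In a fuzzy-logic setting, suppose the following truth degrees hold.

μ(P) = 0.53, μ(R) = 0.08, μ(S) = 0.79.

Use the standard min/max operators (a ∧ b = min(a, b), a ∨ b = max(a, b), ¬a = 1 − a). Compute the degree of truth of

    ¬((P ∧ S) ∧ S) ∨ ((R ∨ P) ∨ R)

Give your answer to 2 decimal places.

0.53

P ∧ S = min(a, b) on (0.53, 0.79) = 0.53
(P ∧ S) ∧ S = min(a, b) on (0.53, 0.79) = 0.53
¬((P ∧ S) ∧ S) = 1 − 0.53 = 0.47
R ∨ P = max(a, b) on (0.08, 0.53) = 0.53
(R ∨ P) ∨ R = max(a, b) on (0.53, 0.08) = 0.53
¬((P ∧ S) ∧ S) ∨ ((R ∨ P) ∨ R) = max(a, b) on (0.47, 0.53) = 0.53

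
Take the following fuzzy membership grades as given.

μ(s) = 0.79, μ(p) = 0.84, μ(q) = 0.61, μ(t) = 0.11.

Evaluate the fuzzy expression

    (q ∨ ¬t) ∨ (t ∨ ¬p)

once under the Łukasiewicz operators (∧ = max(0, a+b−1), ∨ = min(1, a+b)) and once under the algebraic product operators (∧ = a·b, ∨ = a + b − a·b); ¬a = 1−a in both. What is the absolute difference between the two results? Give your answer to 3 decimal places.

0.032

Under Łukasiewicz:
  ¬t = 1 − 0.11 = 0.89
  q ∨ ¬t = min(1, a+b) on (0.61, 0.89) = 1.00
  ¬p = 1 − 0.84 = 0.16
  t ∨ ¬p = min(1, a+b) on (0.11, 0.16) = 0.27
  (q ∨ ¬t) ∨ (t ∨ ¬p) = min(1, a+b) on (1.00, 0.27) = 1.00
  → value = 1.0000
Under algebraic product:
  ¬t = 1 − 0.1100 = 0.8900
  q ∨ ¬t = a + b − a·b on (0.6100, 0.8900) = 0.9571
  ¬p = 1 − 0.8400 = 0.1600
  t ∨ ¬p = a + b − a·b on (0.1100, 0.1600) = 0.2524
  (q ∨ ¬t) ∨ (t ∨ ¬p) = a + b − a·b on (0.9571, 0.2524) = 0.9679
  → value = 0.9679
|1.0000 − 0.9679| = 0.032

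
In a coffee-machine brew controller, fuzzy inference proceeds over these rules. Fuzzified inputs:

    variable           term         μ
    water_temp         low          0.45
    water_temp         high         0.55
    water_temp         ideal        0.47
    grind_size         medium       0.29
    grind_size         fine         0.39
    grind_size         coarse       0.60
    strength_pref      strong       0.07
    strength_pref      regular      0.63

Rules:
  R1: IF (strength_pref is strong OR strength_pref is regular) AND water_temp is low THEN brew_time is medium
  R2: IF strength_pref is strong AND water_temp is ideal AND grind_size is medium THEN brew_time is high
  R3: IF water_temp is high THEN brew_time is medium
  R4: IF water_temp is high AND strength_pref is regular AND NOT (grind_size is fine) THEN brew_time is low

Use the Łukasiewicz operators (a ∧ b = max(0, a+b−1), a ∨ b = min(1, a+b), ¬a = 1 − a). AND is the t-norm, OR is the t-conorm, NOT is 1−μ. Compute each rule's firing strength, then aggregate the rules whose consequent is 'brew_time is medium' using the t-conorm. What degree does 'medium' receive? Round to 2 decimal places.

R1: (strong=0.07 OR regular=0.63) = 0.70; AND[max(0, a+b−1)] with low=0.45 → w = 0.15
R2: strong=0.07, ideal=0.47, medium=0.29; AND[max(0, a+b−1)] → w = 0.00
R3: high=0.55 → w = 0.55
R4: high=0.55, regular=0.63, ¬fine=1−0.39=0.61; AND[max(0, a+b−1)] → w = 0.00
Rules with consequent 'medium': {R1, R3} → strengths 0.15, 0.55
Aggregate via t-conorm [min(1, a+b)]: 0.70

0.70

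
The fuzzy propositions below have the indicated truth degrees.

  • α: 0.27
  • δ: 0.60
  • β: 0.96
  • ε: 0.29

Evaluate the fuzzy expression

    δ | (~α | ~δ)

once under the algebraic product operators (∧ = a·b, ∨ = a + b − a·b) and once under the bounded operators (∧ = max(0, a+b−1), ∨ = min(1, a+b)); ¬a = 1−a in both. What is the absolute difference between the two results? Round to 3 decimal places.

Under algebraic product:
  ~α = 1 − 0.2700 = 0.7300
  ~δ = 1 − 0.6000 = 0.4000
  ~α | ~δ = a + b − a·b on (0.7300, 0.4000) = 0.8380
  δ | (~α | ~δ) = a + b − a·b on (0.6000, 0.8380) = 0.9352
  → value = 0.9352
Under bounded:
  ~α = 1 − 0.27 = 0.73
  ~δ = 1 − 0.60 = 0.40
  ~α | ~δ = min(1, a+b) on (0.73, 0.40) = 1.00
  δ | (~α | ~δ) = min(1, a+b) on (0.60, 1.00) = 1.00
  → value = 1.0000
|0.9352 − 1.0000| = 0.065

0.065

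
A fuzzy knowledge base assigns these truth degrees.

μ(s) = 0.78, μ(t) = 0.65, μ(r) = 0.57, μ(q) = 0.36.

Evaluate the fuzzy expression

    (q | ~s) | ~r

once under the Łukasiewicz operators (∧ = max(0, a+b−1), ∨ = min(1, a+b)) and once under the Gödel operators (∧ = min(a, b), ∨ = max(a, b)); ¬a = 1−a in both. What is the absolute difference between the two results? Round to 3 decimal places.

Under Łukasiewicz:
  ~s = 1 − 0.78 = 0.22
  q | ~s = min(1, a+b) on (0.36, 0.22) = 0.58
  ~r = 1 − 0.57 = 0.43
  (q | ~s) | ~r = min(1, a+b) on (0.58, 0.43) = 1.00
  → value = 1.0000
Under Gödel:
  ~s = 1 − 0.78 = 0.22
  q | ~s = max(a, b) on (0.36, 0.22) = 0.36
  ~r = 1 − 0.57 = 0.43
  (q | ~s) | ~r = max(a, b) on (0.36, 0.43) = 0.43
  → value = 0.4300
|1.0000 − 0.4300| = 0.570

0.570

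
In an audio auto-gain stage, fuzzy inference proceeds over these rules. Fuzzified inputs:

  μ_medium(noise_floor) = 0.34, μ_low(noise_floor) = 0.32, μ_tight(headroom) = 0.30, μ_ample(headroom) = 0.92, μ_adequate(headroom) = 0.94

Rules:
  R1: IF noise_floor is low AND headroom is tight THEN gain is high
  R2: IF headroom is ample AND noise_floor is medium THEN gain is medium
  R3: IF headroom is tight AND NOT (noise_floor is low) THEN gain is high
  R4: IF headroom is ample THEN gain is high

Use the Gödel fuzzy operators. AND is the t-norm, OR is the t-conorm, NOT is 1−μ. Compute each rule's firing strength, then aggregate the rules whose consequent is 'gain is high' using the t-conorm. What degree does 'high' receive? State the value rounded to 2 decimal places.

0.92

R1: low=0.32, tight=0.30; AND[min(a, b)] → w = 0.30
R2: ample=0.92, medium=0.34; AND[min(a, b)] → w = 0.34
R3: tight=0.30, ¬low=1−0.32=0.68; AND[min(a, b)] → w = 0.30
R4: ample=0.92 → w = 0.92
Rules with consequent 'high': {R1, R3, R4} → strengths 0.30, 0.30, 0.92
Aggregate via t-conorm [max(a, b)]: 0.92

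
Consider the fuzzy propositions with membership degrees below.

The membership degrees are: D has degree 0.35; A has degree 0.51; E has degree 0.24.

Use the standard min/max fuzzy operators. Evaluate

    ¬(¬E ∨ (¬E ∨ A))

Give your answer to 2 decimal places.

0.24

¬E = 1 − 0.24 = 0.76
¬E = 1 − 0.24 = 0.76
¬E ∨ A = max(a, b) on (0.76, 0.51) = 0.76
¬E ∨ (¬E ∨ A) = max(a, b) on (0.76, 0.76) = 0.76
¬(¬E ∨ (¬E ∨ A)) = 1 − 0.76 = 0.24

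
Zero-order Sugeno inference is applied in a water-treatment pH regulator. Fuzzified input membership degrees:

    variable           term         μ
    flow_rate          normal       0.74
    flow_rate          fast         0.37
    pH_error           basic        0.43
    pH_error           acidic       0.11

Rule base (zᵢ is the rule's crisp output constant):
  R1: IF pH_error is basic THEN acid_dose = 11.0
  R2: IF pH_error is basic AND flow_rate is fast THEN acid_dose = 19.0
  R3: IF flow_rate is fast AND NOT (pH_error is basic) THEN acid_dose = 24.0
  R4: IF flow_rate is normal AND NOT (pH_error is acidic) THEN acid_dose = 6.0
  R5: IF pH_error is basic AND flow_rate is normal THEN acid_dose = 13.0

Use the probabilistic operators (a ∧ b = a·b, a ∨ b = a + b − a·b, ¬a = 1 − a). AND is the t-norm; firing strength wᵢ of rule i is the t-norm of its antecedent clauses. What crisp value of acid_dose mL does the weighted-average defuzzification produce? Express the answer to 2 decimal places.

R1 (z=11.0): basic=0.43 → w = 0.4300
R2 (z=19.0): basic=0.43, fast=0.37; AND[a·b] → w = 0.1591
R3 (z=24.0): fast=0.37, ¬basic=1−0.43=0.57; AND[a·b] → w = 0.2109
R4 (z=6.0): normal=0.74, ¬acidic=1−0.11=0.89; AND[a·b] → w = 0.6586
R5 (z=13.0): basic=0.43, normal=0.74; AND[a·b] → w = 0.3182
Weighted average = (0.4300·11.0 + 0.1591·19.0 + 0.2109·24.0 + 0.6586·6.0 + 0.3182·13.0) / (0.4300 + 0.1591 + 0.2109 + 0.6586 + 0.3182)
  = 20.9027 / 1.7768 = 11.76

11.76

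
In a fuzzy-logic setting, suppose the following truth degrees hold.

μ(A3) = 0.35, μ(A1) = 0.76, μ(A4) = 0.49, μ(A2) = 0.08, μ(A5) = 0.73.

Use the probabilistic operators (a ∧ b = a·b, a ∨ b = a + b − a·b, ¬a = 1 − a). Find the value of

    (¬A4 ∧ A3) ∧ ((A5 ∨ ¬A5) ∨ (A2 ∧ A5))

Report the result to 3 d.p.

0.145

¬A4 = 1 − 0.4900 = 0.5100
¬A4 ∧ A3 = a·b on (0.5100, 0.3500) = 0.1785
¬A5 = 1 − 0.7300 = 0.2700
A5 ∨ ¬A5 = a + b − a·b on (0.7300, 0.2700) = 0.8029
A2 ∧ A5 = a·b on (0.0800, 0.7300) = 0.0584
(A5 ∨ ¬A5) ∨ (A2 ∧ A5) = a + b − a·b on (0.8029, 0.0584) = 0.8144
(¬A4 ∧ A3) ∧ ((A5 ∨ ¬A5) ∨ (A2 ∧ A5)) = a·b on (0.1785, 0.8144) = 0.1454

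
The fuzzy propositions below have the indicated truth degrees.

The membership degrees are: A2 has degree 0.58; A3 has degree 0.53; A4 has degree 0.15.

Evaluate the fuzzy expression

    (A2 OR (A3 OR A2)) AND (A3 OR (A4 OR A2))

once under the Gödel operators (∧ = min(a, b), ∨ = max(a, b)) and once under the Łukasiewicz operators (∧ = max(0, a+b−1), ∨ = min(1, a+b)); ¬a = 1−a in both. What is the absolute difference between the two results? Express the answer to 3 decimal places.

Under Gödel:
  A3 OR A2 = max(a, b) on (0.53, 0.58) = 0.58
  A2 OR (A3 OR A2) = max(a, b) on (0.58, 0.58) = 0.58
  A4 OR A2 = max(a, b) on (0.15, 0.58) = 0.58
  A3 OR (A4 OR A2) = max(a, b) on (0.53, 0.58) = 0.58
  (A2 OR (A3 OR A2)) AND (A3 OR (A4 OR A2)) = min(a, b) on (0.58, 0.58) = 0.58
  → value = 0.5800
Under Łukasiewicz:
  A3 OR A2 = min(1, a+b) on (0.53, 0.58) = 1.00
  A2 OR (A3 OR A2) = min(1, a+b) on (0.58, 1.00) = 1.00
  A4 OR A2 = min(1, a+b) on (0.15, 0.58) = 0.73
  A3 OR (A4 OR A2) = min(1, a+b) on (0.53, 0.73) = 1.00
  (A2 OR (A3 OR A2)) AND (A3 OR (A4 OR A2)) = max(0, a+b−1) on (1.00, 1.00) = 1.00
  → value = 1.0000
|0.5800 − 1.0000| = 0.420

0.420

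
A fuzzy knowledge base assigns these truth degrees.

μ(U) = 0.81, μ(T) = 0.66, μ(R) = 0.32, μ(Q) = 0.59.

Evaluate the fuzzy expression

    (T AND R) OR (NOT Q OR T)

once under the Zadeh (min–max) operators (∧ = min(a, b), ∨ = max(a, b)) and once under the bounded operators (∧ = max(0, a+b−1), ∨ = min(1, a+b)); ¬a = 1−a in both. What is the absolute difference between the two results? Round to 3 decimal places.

Under Zadeh (min–max):
  T AND R = min(a, b) on (0.66, 0.32) = 0.32
  NOT Q = 1 − 0.59 = 0.41
  NOT Q OR T = max(a, b) on (0.41, 0.66) = 0.66
  (T AND R) OR (NOT Q OR T) = max(a, b) on (0.32, 0.66) = 0.66
  → value = 0.6600
Under bounded:
  T AND R = max(0, a+b−1) on (0.66, 0.32) = 0.00
  NOT Q = 1 − 0.59 = 0.41
  NOT Q OR T = min(1, a+b) on (0.41, 0.66) = 1.00
  (T AND R) OR (NOT Q OR T) = min(1, a+b) on (0.00, 1.00) = 1.00
  → value = 1.0000
|0.6600 − 1.0000| = 0.340

0.340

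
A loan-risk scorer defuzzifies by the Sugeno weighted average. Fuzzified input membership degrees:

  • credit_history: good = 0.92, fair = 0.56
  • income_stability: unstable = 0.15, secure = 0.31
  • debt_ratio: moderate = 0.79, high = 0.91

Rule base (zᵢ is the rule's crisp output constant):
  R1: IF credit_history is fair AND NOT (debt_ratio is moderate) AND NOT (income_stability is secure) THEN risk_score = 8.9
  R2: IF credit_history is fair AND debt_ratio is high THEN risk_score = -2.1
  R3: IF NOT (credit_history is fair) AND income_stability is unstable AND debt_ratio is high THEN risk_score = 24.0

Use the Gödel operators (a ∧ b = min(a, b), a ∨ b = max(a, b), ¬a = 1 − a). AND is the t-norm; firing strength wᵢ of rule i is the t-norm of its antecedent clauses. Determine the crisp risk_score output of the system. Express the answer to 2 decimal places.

R1 (z=8.9): fair=0.56, ¬moderate=1−0.79=0.21, ¬secure=1−0.31=0.69; AND[min(a, b)] → w = 0.21
R2 (z=-2.1): fair=0.56, high=0.91; AND[min(a, b)] → w = 0.56
R3 (z=24.0): ¬fair=1−0.56=0.44, unstable=0.15, high=0.91; AND[min(a, b)] → w = 0.15
Weighted average = (0.21·8.9 + 0.56·-2.1 + 0.15·24.0) / (0.21 + 0.56 + 0.15)
  = 4.2930 / 0.9200 = 4.67

4.67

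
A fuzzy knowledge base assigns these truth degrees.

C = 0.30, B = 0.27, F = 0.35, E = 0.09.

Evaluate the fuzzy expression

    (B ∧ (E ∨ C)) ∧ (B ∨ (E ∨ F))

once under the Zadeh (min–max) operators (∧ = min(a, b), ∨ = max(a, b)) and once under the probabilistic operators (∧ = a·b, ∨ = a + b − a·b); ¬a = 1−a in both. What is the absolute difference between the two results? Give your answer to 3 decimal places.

0.214

Under Zadeh (min–max):
  E ∨ C = max(a, b) on (0.09, 0.30) = 0.30
  B ∧ (E ∨ C) = min(a, b) on (0.27, 0.30) = 0.27
  E ∨ F = max(a, b) on (0.09, 0.35) = 0.35
  B ∨ (E ∨ F) = max(a, b) on (0.27, 0.35) = 0.35
  (B ∧ (E ∨ C)) ∧ (B ∨ (E ∨ F)) = min(a, b) on (0.27, 0.35) = 0.27
  → value = 0.2700
Under probabilistic:
  E ∨ C = a + b − a·b on (0.0900, 0.3000) = 0.3630
  B ∧ (E ∨ C) = a·b on (0.2700, 0.3630) = 0.0980
  E ∨ F = a + b − a·b on (0.0900, 0.3500) = 0.4085
  B ∨ (E ∨ F) = a + b − a·b on (0.2700, 0.4085) = 0.5682
  (B ∧ (E ∨ C)) ∧ (B ∨ (E ∨ F)) = a·b on (0.0980, 0.5682) = 0.0557
  → value = 0.0557
|0.2700 − 0.0557| = 0.214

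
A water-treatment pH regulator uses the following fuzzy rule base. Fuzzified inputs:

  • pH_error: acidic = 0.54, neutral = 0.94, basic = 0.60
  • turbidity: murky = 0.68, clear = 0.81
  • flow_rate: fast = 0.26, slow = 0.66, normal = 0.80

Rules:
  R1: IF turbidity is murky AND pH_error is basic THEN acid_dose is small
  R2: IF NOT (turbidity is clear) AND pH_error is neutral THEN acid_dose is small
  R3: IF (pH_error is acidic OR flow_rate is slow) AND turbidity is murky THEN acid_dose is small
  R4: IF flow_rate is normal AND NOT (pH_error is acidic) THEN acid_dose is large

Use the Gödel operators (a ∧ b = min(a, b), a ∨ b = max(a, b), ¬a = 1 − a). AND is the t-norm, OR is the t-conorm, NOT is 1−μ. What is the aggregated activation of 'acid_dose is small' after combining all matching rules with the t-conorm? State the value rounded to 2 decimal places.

0.66

R1: murky=0.68, basic=0.60; AND[min(a, b)] → w = 0.60
R2: ¬clear=1−0.81=0.19, neutral=0.94; AND[min(a, b)] → w = 0.19
R3: (acidic=0.54 OR slow=0.66) = 0.66; AND[min(a, b)] with murky=0.68 → w = 0.66
R4: normal=0.80, ¬acidic=1−0.54=0.46; AND[min(a, b)] → w = 0.46
Rules with consequent 'small': {R1, R2, R3} → strengths 0.60, 0.19, 0.66
Aggregate via t-conorm [max(a, b)]: 0.66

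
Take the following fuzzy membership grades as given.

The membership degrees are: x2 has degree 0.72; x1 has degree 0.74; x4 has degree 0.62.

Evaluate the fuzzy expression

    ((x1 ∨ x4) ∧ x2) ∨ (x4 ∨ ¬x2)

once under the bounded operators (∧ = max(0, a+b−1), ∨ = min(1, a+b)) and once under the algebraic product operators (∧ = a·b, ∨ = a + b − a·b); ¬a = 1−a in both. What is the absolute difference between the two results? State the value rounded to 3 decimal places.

Under bounded:
  x1 ∨ x4 = min(1, a+b) on (0.74, 0.62) = 1.00
  (x1 ∨ x4) ∧ x2 = max(0, a+b−1) on (1.00, 0.72) = 0.72
  ¬x2 = 1 − 0.72 = 0.28
  x4 ∨ ¬x2 = min(1, a+b) on (0.62, 0.28) = 0.90
  ((x1 ∨ x4) ∧ x2) ∨ (x4 ∨ ¬x2) = min(1, a+b) on (0.72, 0.90) = 1.00
  → value = 1.0000
Under algebraic product:
  x1 ∨ x4 = a + b − a·b on (0.7400, 0.6200) = 0.9012
  (x1 ∨ x4) ∧ x2 = a·b on (0.9012, 0.7200) = 0.6489
  ¬x2 = 1 − 0.7200 = 0.2800
  x4 ∨ ¬x2 = a + b − a·b on (0.6200, 0.2800) = 0.7264
  ((x1 ∨ x4) ∧ x2) ∨ (x4 ∨ ¬x2) = a + b − a·b on (0.6489, 0.7264) = 0.9039
  → value = 0.9039
|1.0000 − 0.9039| = 0.096

0.096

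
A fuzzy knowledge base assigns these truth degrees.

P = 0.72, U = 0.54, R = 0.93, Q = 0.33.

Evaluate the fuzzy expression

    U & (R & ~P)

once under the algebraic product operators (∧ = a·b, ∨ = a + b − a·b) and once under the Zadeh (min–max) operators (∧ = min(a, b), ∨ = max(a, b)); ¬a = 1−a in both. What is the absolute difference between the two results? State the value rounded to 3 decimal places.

Under algebraic product:
  ~P = 1 − 0.7200 = 0.2800
  R & ~P = a·b on (0.9300, 0.2800) = 0.2604
  U & (R & ~P) = a·b on (0.5400, 0.2604) = 0.1406
  → value = 0.1406
Under Zadeh (min–max):
  ~P = 1 − 0.72 = 0.28
  R & ~P = min(a, b) on (0.93, 0.28) = 0.28
  U & (R & ~P) = min(a, b) on (0.54, 0.28) = 0.28
  → value = 0.2800
|0.1406 − 0.2800| = 0.139

0.139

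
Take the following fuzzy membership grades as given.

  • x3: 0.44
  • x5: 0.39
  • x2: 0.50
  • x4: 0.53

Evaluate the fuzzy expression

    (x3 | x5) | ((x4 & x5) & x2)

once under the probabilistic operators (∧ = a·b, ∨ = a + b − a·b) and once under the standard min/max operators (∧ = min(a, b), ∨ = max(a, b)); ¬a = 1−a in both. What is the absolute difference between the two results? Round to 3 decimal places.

0.254

Under probabilistic:
  x3 | x5 = a + b − a·b on (0.4400, 0.3900) = 0.6584
  x4 & x5 = a·b on (0.5300, 0.3900) = 0.2067
  (x4 & x5) & x2 = a·b on (0.2067, 0.5000) = 0.1034
  (x3 | x5) | ((x4 & x5) & x2) = a + b − a·b on (0.6584, 0.1034) = 0.6937
  → value = 0.6937
Under standard min/max:
  x3 | x5 = max(a, b) on (0.44, 0.39) = 0.44
  x4 & x5 = min(a, b) on (0.53, 0.39) = 0.39
  (x4 & x5) & x2 = min(a, b) on (0.39, 0.50) = 0.39
  (x3 | x5) | ((x4 & x5) & x2) = max(a, b) on (0.44, 0.39) = 0.44
  → value = 0.4400
|0.6937 − 0.4400| = 0.254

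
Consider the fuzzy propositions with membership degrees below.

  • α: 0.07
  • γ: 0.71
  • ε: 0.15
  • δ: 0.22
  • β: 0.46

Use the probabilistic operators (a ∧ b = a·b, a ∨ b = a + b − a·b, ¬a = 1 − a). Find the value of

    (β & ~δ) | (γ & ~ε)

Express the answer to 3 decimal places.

~δ = 1 − 0.2200 = 0.7800
β & ~δ = a·b on (0.4600, 0.7800) = 0.3588
~ε = 1 − 0.1500 = 0.8500
γ & ~ε = a·b on (0.7100, 0.8500) = 0.6035
(β & ~δ) | (γ & ~ε) = a + b − a·b on (0.3588, 0.6035) = 0.7458

0.746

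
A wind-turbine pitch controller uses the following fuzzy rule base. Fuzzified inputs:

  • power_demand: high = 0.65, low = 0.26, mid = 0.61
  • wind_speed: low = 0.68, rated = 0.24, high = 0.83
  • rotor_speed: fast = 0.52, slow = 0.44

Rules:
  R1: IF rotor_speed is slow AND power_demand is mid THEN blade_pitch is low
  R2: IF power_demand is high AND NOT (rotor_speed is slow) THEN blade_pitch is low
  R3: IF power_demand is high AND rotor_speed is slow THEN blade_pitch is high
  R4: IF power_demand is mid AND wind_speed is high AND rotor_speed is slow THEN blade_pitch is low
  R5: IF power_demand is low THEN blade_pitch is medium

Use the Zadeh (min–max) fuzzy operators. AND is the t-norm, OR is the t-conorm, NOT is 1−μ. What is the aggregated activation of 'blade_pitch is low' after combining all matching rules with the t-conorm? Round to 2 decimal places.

R1: slow=0.44, mid=0.61; AND[min(a, b)] → w = 0.44
R2: high=0.65, ¬slow=1−0.44=0.56; AND[min(a, b)] → w = 0.56
R3: high=0.65, slow=0.44; AND[min(a, b)] → w = 0.44
R4: mid=0.61, high=0.83, slow=0.44; AND[min(a, b)] → w = 0.44
R5: low=0.26 → w = 0.26
Rules with consequent 'low': {R1, R2, R4} → strengths 0.44, 0.56, 0.44
Aggregate via t-conorm [max(a, b)]: 0.56

0.56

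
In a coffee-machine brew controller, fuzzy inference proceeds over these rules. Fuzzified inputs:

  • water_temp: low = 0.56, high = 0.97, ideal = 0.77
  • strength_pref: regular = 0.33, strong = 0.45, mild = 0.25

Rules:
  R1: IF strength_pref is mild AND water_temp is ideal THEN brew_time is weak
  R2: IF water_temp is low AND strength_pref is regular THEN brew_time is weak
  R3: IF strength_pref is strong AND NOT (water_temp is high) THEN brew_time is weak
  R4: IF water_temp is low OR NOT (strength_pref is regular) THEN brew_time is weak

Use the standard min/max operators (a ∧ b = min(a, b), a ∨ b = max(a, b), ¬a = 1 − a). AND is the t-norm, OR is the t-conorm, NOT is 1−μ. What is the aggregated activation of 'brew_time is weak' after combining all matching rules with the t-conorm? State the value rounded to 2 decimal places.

0.67

R1: mild=0.25, ideal=0.77; AND[min(a, b)] → w = 0.25
R2: low=0.56, regular=0.33; AND[min(a, b)] → w = 0.33
R3: strong=0.45, ¬high=1−0.97=0.03; AND[min(a, b)] → w = 0.03
R4: low=0.56, ¬regular=1−0.33=0.67; OR[max(a, b)] → w = 0.67
Rules with consequent 'weak': {R1, R2, R3, R4} → strengths 0.25, 0.33, 0.03, 0.67
Aggregate via t-conorm [max(a, b)]: 0.67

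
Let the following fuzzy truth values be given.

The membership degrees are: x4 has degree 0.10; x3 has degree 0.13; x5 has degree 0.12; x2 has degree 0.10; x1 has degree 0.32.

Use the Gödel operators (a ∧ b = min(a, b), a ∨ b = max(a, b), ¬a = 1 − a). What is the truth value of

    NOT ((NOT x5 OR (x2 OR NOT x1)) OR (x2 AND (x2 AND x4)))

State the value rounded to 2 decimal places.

NOT x5 = 1 − 0.12 = 0.88
NOT x1 = 1 − 0.32 = 0.68
x2 OR NOT x1 = max(a, b) on (0.10, 0.68) = 0.68
NOT x5 OR (x2 OR NOT x1) = max(a, b) on (0.88, 0.68) = 0.88
x2 AND x4 = min(a, b) on (0.10, 0.10) = 0.10
x2 AND (x2 AND x4) = min(a, b) on (0.10, 0.10) = 0.10
(NOT x5 OR (x2 OR NOT x1)) OR (x2 AND (x2 AND x4)) = max(a, b) on (0.88, 0.10) = 0.88
NOT ((NOT x5 OR (x2 OR NOT x1)) OR (x2 AND (x2 AND x4))) = 1 − 0.88 = 0.12

0.12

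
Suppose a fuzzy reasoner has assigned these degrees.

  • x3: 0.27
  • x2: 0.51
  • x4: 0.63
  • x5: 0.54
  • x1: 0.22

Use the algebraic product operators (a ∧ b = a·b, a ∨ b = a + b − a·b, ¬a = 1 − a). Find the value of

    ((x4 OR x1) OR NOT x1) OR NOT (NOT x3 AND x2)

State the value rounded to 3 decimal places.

x4 OR x1 = a + b − a·b on (0.6300, 0.2200) = 0.7114
NOT x1 = 1 − 0.2200 = 0.7800
(x4 OR x1) OR NOT x1 = a + b − a·b on (0.7114, 0.7800) = 0.9365
NOT x3 = 1 − 0.2700 = 0.7300
NOT x3 AND x2 = a·b on (0.7300, 0.5100) = 0.3723
NOT (NOT x3 AND x2) = 1 − 0.3723 = 0.6277
((x4 OR x1) OR NOT x1) OR NOT (NOT x3 AND x2) = a + b − a·b on (0.9365, 0.6277) = 0.9764

0.976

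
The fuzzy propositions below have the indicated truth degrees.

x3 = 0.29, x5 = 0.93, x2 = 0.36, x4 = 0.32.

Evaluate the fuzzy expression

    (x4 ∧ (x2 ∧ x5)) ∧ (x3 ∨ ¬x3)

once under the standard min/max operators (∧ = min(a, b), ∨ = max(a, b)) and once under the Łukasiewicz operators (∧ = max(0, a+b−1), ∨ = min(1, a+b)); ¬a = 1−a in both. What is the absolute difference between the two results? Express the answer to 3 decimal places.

Under standard min/max:
  x2 ∧ x5 = min(a, b) on (0.36, 0.93) = 0.36
  x4 ∧ (x2 ∧ x5) = min(a, b) on (0.32, 0.36) = 0.32
  ¬x3 = 1 − 0.29 = 0.71
  x3 ∨ ¬x3 = max(a, b) on (0.29, 0.71) = 0.71
  (x4 ∧ (x2 ∧ x5)) ∧ (x3 ∨ ¬x3) = min(a, b) on (0.32, 0.71) = 0.32
  → value = 0.3200
Under Łukasiewicz:
  x2 ∧ x5 = max(0, a+b−1) on (0.36, 0.93) = 0.29
  x4 ∧ (x2 ∧ x5) = max(0, a+b−1) on (0.32, 0.29) = 0.00
  ¬x3 = 1 − 0.29 = 0.71
  x3 ∨ ¬x3 = min(1, a+b) on (0.29, 0.71) = 1.00
  (x4 ∧ (x2 ∧ x5)) ∧ (x3 ∨ ¬x3) = max(0, a+b−1) on (0.00, 1.00) = 0.00
  → value = 0.0000
|0.3200 − 0.0000| = 0.320

0.320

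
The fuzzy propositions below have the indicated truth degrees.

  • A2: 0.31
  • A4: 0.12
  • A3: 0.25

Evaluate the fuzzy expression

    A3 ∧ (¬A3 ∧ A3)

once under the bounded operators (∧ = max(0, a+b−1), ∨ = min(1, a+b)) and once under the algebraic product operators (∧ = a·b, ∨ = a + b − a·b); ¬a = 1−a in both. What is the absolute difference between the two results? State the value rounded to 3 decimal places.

0.047

Under bounded:
  ¬A3 = 1 − 0.25 = 0.75
  ¬A3 ∧ A3 = max(0, a+b−1) on (0.75, 0.25) = 0.00
  A3 ∧ (¬A3 ∧ A3) = max(0, a+b−1) on (0.25, 0.00) = 0.00
  → value = 0.0000
Under algebraic product:
  ¬A3 = 1 − 0.2500 = 0.7500
  ¬A3 ∧ A3 = a·b on (0.7500, 0.2500) = 0.1875
  A3 ∧ (¬A3 ∧ A3) = a·b on (0.2500, 0.1875) = 0.0469
  → value = 0.0469
|0.0000 − 0.0469| = 0.047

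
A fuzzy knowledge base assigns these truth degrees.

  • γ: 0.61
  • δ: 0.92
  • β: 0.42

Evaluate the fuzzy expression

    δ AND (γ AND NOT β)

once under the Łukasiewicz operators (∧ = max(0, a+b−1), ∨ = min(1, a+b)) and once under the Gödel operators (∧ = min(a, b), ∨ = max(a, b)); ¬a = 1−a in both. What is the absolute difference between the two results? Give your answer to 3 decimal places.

0.470

Under Łukasiewicz:
  NOT β = 1 − 0.42 = 0.58
  γ AND NOT β = max(0, a+b−1) on (0.61, 0.58) = 0.19
  δ AND (γ AND NOT β) = max(0, a+b−1) on (0.92, 0.19) = 0.11
  → value = 0.1100
Under Gödel:
  NOT β = 1 − 0.42 = 0.58
  γ AND NOT β = min(a, b) on (0.61, 0.58) = 0.58
  δ AND (γ AND NOT β) = min(a, b) on (0.92, 0.58) = 0.58
  → value = 0.5800
|0.1100 − 0.5800| = 0.470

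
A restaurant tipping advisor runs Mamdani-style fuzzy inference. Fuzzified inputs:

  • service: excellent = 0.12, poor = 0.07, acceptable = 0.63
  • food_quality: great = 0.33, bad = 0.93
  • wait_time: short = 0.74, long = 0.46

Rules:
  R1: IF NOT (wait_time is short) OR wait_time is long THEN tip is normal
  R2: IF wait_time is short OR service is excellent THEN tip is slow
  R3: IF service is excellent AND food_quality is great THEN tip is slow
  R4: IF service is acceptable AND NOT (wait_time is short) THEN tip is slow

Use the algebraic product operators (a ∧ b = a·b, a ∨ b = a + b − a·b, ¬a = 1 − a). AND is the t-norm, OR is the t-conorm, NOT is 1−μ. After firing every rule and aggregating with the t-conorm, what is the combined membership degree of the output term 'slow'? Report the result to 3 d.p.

0.816

R1: ¬short=1−0.74=0.26, long=0.46; OR[a + b − a·b] → w = 0.6004
R2: short=0.74, excellent=0.12; OR[a + b − a·b] → w = 0.7712
R3: excellent=0.12, great=0.33; AND[a·b] → w = 0.0396
R4: acceptable=0.63, ¬short=1−0.74=0.26; AND[a·b] → w = 0.1638
Rules with consequent 'slow': {R2, R3, R4} → strengths 0.7712, 0.0396, 0.1638
Aggregate via t-conorm [a + b − a·b]: 0.8163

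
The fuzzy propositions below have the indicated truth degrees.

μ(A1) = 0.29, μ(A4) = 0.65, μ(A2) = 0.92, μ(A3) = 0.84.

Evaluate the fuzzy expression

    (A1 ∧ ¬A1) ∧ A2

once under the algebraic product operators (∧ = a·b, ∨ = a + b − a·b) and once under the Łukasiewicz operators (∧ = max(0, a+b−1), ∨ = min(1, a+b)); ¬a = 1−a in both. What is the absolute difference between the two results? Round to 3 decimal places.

Under algebraic product:
  ¬A1 = 1 − 0.2900 = 0.7100
  A1 ∧ ¬A1 = a·b on (0.2900, 0.7100) = 0.2059
  (A1 ∧ ¬A1) ∧ A2 = a·b on (0.2059, 0.9200) = 0.1894
  → value = 0.1894
Under Łukasiewicz:
  ¬A1 = 1 − 0.29 = 0.71
  A1 ∧ ¬A1 = max(0, a+b−1) on (0.29, 0.71) = 0.00
  (A1 ∧ ¬A1) ∧ A2 = max(0, a+b−1) on (0.00, 0.92) = 0.00
  → value = 0.0000
|0.1894 − 0.0000| = 0.189

0.189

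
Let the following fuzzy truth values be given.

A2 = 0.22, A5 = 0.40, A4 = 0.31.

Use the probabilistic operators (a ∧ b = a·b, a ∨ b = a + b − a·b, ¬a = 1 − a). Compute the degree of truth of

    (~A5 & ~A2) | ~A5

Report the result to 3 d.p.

0.787

~A5 = 1 − 0.4000 = 0.6000
~A2 = 1 − 0.2200 = 0.7800
~A5 & ~A2 = a·b on (0.6000, 0.7800) = 0.4680
~A5 = 1 − 0.4000 = 0.6000
(~A5 & ~A2) | ~A5 = a + b − a·b on (0.4680, 0.6000) = 0.7872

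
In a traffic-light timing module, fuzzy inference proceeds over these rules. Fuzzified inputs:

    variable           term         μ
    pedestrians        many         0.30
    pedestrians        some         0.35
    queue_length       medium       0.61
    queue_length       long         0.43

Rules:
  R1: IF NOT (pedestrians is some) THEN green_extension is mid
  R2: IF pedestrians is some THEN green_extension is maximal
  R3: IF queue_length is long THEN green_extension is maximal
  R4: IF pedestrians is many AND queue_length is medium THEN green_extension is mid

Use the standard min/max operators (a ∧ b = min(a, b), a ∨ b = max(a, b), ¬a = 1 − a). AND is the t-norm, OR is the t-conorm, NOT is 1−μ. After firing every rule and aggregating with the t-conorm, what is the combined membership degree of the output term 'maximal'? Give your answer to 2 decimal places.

R1: ¬some=1−0.35=0.65 → w = 0.65
R2: some=0.35 → w = 0.35
R3: long=0.43 → w = 0.43
R4: many=0.30, medium=0.61; AND[min(a, b)] → w = 0.30
Rules with consequent 'maximal': {R2, R3} → strengths 0.35, 0.43
Aggregate via t-conorm [max(a, b)]: 0.43

0.43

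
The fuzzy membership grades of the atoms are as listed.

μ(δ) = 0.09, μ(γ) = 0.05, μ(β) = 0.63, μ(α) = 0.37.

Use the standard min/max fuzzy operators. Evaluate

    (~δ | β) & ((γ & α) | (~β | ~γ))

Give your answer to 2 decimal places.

~δ = 1 − 0.09 = 0.91
~δ | β = max(a, b) on (0.91, 0.63) = 0.91
γ & α = min(a, b) on (0.05, 0.37) = 0.05
~β = 1 − 0.63 = 0.37
~γ = 1 − 0.05 = 0.95
~β | ~γ = max(a, b) on (0.37, 0.95) = 0.95
(γ & α) | (~β | ~γ) = max(a, b) on (0.05, 0.95) = 0.95
(~δ | β) & ((γ & α) | (~β | ~γ)) = min(a, b) on (0.91, 0.95) = 0.91

0.91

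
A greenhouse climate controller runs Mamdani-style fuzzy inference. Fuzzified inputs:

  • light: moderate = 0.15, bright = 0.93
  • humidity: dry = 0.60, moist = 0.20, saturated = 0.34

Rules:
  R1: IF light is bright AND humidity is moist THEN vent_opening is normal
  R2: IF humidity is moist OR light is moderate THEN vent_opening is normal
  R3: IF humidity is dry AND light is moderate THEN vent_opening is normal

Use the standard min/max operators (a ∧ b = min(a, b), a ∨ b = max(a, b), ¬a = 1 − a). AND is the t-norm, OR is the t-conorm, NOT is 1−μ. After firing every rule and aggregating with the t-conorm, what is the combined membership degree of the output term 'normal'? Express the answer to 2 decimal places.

0.20

R1: bright=0.93, moist=0.20; AND[min(a, b)] → w = 0.20
R2: moist=0.20, moderate=0.15; OR[max(a, b)] → w = 0.20
R3: dry=0.60, moderate=0.15; AND[min(a, b)] → w = 0.15
Rules with consequent 'normal': {R1, R2, R3} → strengths 0.20, 0.20, 0.15
Aggregate via t-conorm [max(a, b)]: 0.20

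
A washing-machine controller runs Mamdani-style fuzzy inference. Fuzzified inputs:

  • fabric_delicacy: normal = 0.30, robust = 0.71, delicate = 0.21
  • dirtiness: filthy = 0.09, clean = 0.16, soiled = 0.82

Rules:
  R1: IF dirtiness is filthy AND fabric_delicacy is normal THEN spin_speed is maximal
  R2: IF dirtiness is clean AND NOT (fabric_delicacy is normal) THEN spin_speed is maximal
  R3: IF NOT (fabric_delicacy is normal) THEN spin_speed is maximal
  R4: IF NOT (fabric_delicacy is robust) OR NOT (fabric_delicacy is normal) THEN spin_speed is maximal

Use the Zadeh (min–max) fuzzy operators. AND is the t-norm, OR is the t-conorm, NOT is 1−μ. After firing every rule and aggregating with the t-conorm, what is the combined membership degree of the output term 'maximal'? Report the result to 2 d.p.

0.70

R1: filthy=0.09, normal=0.30; AND[min(a, b)] → w = 0.09
R2: clean=0.16, ¬normal=1−0.30=0.70; AND[min(a, b)] → w = 0.16
R3: ¬normal=1−0.30=0.70 → w = 0.70
R4: ¬robust=1−0.71=0.29, ¬normal=1−0.30=0.70; OR[max(a, b)] → w = 0.70
Rules with consequent 'maximal': {R1, R2, R3, R4} → strengths 0.09, 0.16, 0.70, 0.70
Aggregate via t-conorm [max(a, b)]: 0.70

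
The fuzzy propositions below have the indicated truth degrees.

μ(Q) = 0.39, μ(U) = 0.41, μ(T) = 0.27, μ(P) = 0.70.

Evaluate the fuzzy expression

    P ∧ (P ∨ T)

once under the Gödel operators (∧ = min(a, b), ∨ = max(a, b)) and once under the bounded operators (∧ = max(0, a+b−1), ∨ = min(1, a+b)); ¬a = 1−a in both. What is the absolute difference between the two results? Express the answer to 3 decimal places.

Under Gödel:
  P ∨ T = max(a, b) on (0.70, 0.27) = 0.70
  P ∧ (P ∨ T) = min(a, b) on (0.70, 0.70) = 0.70
  → value = 0.7000
Under bounded:
  P ∨ T = min(1, a+b) on (0.70, 0.27) = 0.97
  P ∧ (P ∨ T) = max(0, a+b−1) on (0.70, 0.97) = 0.67
  → value = 0.6700
|0.7000 − 0.6700| = 0.030

0.030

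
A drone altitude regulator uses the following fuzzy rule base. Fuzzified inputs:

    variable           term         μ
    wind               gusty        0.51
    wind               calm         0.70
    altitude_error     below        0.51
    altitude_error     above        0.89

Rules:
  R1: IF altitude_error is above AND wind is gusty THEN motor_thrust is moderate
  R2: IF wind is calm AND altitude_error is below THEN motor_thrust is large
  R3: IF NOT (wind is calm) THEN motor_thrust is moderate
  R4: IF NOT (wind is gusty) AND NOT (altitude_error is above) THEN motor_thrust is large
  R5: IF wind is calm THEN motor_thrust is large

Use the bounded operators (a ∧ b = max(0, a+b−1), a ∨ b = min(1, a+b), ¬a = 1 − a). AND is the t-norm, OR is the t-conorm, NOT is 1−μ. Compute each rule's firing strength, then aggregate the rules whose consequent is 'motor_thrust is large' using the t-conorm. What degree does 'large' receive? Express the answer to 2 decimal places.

R1: above=0.89, gusty=0.51; AND[max(0, a+b−1)] → w = 0.40
R2: calm=0.70, below=0.51; AND[max(0, a+b−1)] → w = 0.21
R3: ¬calm=1−0.70=0.30 → w = 0.30
R4: ¬gusty=1−0.51=0.49, ¬above=1−0.89=0.11; AND[max(0, a+b−1)] → w = 0.00
R5: calm=0.70 → w = 0.70
Rules with consequent 'large': {R2, R4, R5} → strengths 0.21, 0.00, 0.70
Aggregate via t-conorm [min(1, a+b)]: 0.91

0.91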